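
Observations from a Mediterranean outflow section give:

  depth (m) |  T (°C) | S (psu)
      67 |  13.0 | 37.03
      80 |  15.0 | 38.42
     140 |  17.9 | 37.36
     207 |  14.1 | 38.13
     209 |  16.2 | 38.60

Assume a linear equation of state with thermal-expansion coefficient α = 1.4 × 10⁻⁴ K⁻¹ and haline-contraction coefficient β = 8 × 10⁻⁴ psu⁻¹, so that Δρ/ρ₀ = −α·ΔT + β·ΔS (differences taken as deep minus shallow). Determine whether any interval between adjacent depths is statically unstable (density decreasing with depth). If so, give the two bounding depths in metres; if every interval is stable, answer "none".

Evaluate Δρ/ρ₀ = −αΔT + βΔS across each adjacent pair:
  67–80 m: −αΔT+βΔS = −(1.4 × 10⁻⁴)(+2.0)+(8 × 10⁻⁴)(+1.39) = 8.3 × 10⁻⁴ → stable
  80–140 m: −αΔT+βΔS = −(1.4 × 10⁻⁴)(+2.9)+(8 × 10⁻⁴)(-1.06) = -1.3 × 10⁻³ → UNSTABLE
  140–207 m: −αΔT+βΔS = −(1.4 × 10⁻⁴)(-3.8)+(8 × 10⁻⁴)(+0.77) = 1.1 × 10⁻³ → stable
  207–209 m: −αΔT+βΔS = −(1.4 × 10⁻⁴)(+2.1)+(8 × 10⁻⁴)(+0.47) = 8.2 × 10⁻⁵ → stable
The 80–140 m interval has Δρ < 0: lighter water underlies denser water.

80–140 m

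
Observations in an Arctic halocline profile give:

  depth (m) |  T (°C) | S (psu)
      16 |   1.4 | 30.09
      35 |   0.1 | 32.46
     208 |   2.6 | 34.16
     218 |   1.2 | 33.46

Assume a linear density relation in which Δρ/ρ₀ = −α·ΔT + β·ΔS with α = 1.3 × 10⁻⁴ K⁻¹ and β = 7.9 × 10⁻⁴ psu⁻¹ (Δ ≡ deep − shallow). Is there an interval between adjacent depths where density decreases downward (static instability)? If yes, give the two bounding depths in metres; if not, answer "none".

Evaluate Δρ/ρ₀ = −αΔT + βΔS across each adjacent pair:
  16–35 m: −αΔT+βΔS = −(1.3 × 10⁻⁴)(-1.3)+(7.9 × 10⁻⁴)(+2.37) = 2.0 × 10⁻³ → stable
  35–208 m: −αΔT+βΔS = −(1.3 × 10⁻⁴)(+2.5)+(7.9 × 10⁻⁴)(+1.70) = 1.0 × 10⁻³ → stable
  208–218 m: −αΔT+βΔS = −(1.3 × 10⁻⁴)(-1.4)+(7.9 × 10⁻⁴)(-0.70) = -3.7 × 10⁻⁴ → UNSTABLE
The 208–218 m interval has Δρ < 0: lighter water underlies denser water.

208–218 m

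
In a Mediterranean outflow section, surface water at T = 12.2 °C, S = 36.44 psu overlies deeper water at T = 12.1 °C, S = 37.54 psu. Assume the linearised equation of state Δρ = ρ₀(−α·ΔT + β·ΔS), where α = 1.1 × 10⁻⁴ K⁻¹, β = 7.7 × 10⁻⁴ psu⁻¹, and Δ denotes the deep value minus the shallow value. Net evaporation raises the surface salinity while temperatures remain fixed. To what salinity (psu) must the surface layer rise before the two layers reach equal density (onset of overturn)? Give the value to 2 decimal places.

37.55 psu

Neutral buoyancy requires −α(T_deep − T_surf) + β(S_deep − S_surf′) = 0.
S_surf′ = S_deep − (α/β)·ΔT = 37.54 − (1.1 × 10⁻⁴/7.7 × 10⁻⁴)·(-0.1) = 37.5543 psu.
Increase required: 37.5543 − 36.44 = 1.1143 psu.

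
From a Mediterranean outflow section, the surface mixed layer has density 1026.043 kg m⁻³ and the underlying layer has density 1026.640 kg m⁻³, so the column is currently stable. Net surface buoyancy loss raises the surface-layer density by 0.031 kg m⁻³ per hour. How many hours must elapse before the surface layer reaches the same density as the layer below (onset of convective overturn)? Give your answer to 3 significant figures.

19.3 hours

Density deficit of the surface layer: 1026.640 − 1026.043 = 0.597 kg m⁻³.
Required change = 0.597 / 0.031 = 19.3 hours.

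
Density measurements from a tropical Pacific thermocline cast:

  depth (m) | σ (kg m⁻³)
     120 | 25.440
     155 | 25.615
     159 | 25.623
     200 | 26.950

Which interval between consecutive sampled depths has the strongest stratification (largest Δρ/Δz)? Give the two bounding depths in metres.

159–200 m

Compute the density gradient over each adjacent pair:
  120–155 m: Δρ/Δz = 0.175/35 = 5.0 × 10⁻³ kg m⁻⁴
  155–159 m: Δρ/Δz = 0.008/4 = 2.0 × 10⁻³ kg m⁻⁴
  159–200 m: Δρ/Δz = 1.327/41 = 0.032 kg m⁻⁴
The largest gradient is in the 159–200 m interval — the pycnocline.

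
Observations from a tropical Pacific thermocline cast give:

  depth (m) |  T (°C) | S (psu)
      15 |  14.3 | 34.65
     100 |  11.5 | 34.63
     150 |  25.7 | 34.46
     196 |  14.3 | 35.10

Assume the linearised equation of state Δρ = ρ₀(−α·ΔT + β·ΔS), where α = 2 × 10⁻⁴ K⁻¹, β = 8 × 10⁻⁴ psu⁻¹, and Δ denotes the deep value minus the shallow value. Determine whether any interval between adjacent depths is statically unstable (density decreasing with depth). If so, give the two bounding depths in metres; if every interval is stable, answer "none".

Evaluate Δρ/ρ₀ = −αΔT + βΔS across each adjacent pair:
  15–100 m: −αΔT+βΔS = −(2 × 10⁻⁴)(-2.8)+(8 × 10⁻⁴)(-0.02) = 5.4 × 10⁻⁴ → stable
  100–150 m: −αΔT+βΔS = −(2 × 10⁻⁴)(+14.2)+(8 × 10⁻⁴)(-0.17) = -3.0 × 10⁻³ → UNSTABLE
  150–196 m: −αΔT+βΔS = −(2 × 10⁻⁴)(-11.4)+(8 × 10⁻⁴)(+0.64) = 2.8 × 10⁻³ → stable
The 100–150 m interval has Δρ < 0: lighter water underlies denser water.

100–150 m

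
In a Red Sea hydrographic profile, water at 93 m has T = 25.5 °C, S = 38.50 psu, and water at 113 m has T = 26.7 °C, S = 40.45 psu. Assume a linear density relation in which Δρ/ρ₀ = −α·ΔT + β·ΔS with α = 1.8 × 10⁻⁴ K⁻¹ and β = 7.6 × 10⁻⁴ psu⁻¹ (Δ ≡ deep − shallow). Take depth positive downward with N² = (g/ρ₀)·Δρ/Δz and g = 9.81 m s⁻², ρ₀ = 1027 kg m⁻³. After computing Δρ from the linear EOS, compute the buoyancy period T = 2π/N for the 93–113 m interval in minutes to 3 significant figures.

4.20 min

ΔT = +1.2 K, ΔS = +1.95 psu (deep − shallow).
Δρ/ρ₀ = −αΔT + βΔS = -2.16 × 10⁻⁴ + 1.482 × 10⁻³ = 1.266 × 10⁻³, so Δρ ≈ 1.300 kg m⁻³.
N² = (g/ρ₀)·Δρ/Δz = g·(Δρ/ρ₀)/Δz = 9.81 × 1.266 × 10⁻³ / 20 = 6.2097 × 10⁻⁴ s⁻².
N = √(6.2097 × 10⁻⁴) = 0.024919 rad s⁻¹ → T = 2π/N = 252.14 s = 4.2023 min ≈ 4.20 min.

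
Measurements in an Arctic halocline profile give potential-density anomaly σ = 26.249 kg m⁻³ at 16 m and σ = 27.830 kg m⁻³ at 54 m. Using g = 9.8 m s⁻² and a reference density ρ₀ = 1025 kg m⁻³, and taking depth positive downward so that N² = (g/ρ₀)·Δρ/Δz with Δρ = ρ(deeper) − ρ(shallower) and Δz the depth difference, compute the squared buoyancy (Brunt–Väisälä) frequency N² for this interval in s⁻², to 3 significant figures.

Δρ = 1027.830 − 1026.249 = 1.581 kg m⁻³ over Δz = 54 − 16 = 38 m.
N² = (9.8/1025) × (1.581/38) = 3.9779 × 10⁻⁴ s⁻² ≈ 3.98 × 10⁻⁴ s⁻².

3.98 × 10⁻⁴ s⁻²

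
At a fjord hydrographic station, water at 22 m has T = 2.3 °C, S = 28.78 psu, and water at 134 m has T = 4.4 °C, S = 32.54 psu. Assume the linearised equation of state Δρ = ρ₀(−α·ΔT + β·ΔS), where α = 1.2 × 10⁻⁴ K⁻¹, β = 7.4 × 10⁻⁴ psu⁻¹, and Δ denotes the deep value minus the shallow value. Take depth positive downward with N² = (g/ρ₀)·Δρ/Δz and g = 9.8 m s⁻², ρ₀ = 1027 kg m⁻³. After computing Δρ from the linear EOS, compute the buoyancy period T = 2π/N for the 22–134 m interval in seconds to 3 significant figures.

422 s

ΔT = +2.1 K, ΔS = +3.76 psu (deep − shallow).
Δρ/ρ₀ = −αΔT + βΔS = -2.52 × 10⁻⁴ + 2.7824 × 10⁻³ = 2.5304 × 10⁻³, so Δρ ≈ 2.599 kg m⁻³.
N² = (g/ρ₀)·Δρ/Δz = g·(Δρ/ρ₀)/Δz = 9.8 × 2.5304 × 10⁻³ / 112 = 2.2141 × 10⁻⁴ s⁻².
N = √(2.2141 × 10⁻⁴) = 0.014880 rad s⁻¹ → T = 2π/N = 422.26 s ≈ 422 s.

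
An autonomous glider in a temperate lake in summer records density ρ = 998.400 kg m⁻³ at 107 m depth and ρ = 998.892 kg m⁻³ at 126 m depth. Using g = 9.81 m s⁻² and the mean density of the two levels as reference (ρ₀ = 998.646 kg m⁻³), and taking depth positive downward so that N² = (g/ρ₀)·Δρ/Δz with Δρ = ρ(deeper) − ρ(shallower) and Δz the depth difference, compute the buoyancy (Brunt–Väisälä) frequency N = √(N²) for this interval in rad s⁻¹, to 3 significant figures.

0.0159 rad s⁻¹

Δρ = 998.892 − 998.400 = 0.492 kg m⁻³ over Δz = 126 − 107 = 19 m.
N² = (9.81/998.646) × (0.492/19) = 2.5437 × 10⁻⁴ s⁻².
N = √(2.5437 × 10⁻⁴) = 0.015949 rad s⁻¹ ≈ 0.0159 rad s⁻¹.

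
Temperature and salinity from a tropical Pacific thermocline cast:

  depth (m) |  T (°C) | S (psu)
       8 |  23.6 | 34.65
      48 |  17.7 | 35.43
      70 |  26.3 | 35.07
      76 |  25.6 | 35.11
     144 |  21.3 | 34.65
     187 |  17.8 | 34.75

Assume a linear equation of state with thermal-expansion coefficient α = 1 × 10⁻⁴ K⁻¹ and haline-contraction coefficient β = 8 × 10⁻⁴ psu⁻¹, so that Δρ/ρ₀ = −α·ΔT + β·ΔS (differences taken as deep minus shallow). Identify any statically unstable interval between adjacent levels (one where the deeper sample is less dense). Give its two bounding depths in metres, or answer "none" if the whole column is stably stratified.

48–70 m

Evaluate Δρ/ρ₀ = −αΔT + βΔS across each adjacent pair:
  8–48 m: −αΔT+βΔS = −(1 × 10⁻⁴)(-5.9)+(8 × 10⁻⁴)(+0.78) = 1.2 × 10⁻³ → stable
  48–70 m: −αΔT+βΔS = −(1 × 10⁻⁴)(+8.6)+(8 × 10⁻⁴)(-0.36) = -1.1 × 10⁻³ → UNSTABLE
  70–76 m: −αΔT+βΔS = −(1 × 10⁻⁴)(-0.7)+(8 × 10⁻⁴)(+0.04) = 1.0 × 10⁻⁴ → stable
  76–144 m: −αΔT+βΔS = −(1 × 10⁻⁴)(-4.3)+(8 × 10⁻⁴)(-0.46) = 6.2 × 10⁻⁵ → stable
  144–187 m: −αΔT+βΔS = −(1 × 10⁻⁴)(-3.5)+(8 × 10⁻⁴)(+0.10) = 4.3 × 10⁻⁴ → stable
The 48–70 m interval has Δρ < 0: lighter water underlies denser water.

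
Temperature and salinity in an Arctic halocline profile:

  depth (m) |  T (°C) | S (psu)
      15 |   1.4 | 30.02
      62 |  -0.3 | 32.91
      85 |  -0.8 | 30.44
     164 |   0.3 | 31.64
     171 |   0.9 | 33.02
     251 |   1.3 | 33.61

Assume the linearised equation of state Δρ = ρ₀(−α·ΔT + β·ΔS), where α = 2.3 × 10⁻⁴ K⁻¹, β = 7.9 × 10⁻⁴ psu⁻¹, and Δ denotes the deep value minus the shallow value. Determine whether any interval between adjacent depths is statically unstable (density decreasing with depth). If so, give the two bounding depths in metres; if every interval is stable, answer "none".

62–85 m

Evaluate Δρ/ρ₀ = −αΔT + βΔS across each adjacent pair:
  15–62 m: −αΔT+βΔS = −(2.3 × 10⁻⁴)(-1.7)+(7.9 × 10⁻⁴)(+2.89) = 2.7 × 10⁻³ → stable
  62–85 m: −αΔT+βΔS = −(2.3 × 10⁻⁴)(-0.5)+(7.9 × 10⁻⁴)(-2.47) = -1.8 × 10⁻³ → UNSTABLE
  85–164 m: −αΔT+βΔS = −(2.3 × 10⁻⁴)(+1.1)+(7.9 × 10⁻⁴)(+1.20) = 6.9 × 10⁻⁴ → stable
  164–171 m: −αΔT+βΔS = −(2.3 × 10⁻⁴)(+0.6)+(7.9 × 10⁻⁴)(+1.38) = 9.5 × 10⁻⁴ → stable
  171–251 m: −αΔT+βΔS = −(2.3 × 10⁻⁴)(+0.4)+(7.9 × 10⁻⁴)(+0.59) = 3.7 × 10⁻⁴ → stable
The 62–85 m interval has Δρ < 0: lighter water underlies denser water.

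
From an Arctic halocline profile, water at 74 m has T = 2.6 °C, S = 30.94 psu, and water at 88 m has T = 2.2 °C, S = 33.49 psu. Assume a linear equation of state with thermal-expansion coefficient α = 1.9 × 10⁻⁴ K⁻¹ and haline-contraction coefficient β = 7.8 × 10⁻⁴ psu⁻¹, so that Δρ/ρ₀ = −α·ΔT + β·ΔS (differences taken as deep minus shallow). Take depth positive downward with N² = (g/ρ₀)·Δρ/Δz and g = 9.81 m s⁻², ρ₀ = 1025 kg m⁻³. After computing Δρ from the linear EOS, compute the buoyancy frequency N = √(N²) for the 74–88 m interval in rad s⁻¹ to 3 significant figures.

ΔT = -0.4 K, ΔS = +2.55 psu (deep − shallow).
Δρ/ρ₀ = −αΔT + βΔS = 7.60 × 10⁻⁵ + 1.989 × 10⁻³ = 2.065 × 10⁻³, so Δρ ≈ 2.117 kg m⁻³.
N² = (g/ρ₀)·Δρ/Δz = g·(Δρ/ρ₀)/Δz = 9.81 × 2.065 × 10⁻³ / 14 = 1.4470 × 10⁻³ s⁻².
N = √(1.4470 × 10⁻³) = 0.038039 rad s⁻¹ ≈ 0.0380 rad s⁻¹.

0.0380 rad s⁻¹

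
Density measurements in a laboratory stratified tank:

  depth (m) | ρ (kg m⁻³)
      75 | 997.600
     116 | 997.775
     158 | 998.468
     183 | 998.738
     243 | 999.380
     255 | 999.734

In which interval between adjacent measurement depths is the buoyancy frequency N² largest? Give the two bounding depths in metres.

243–255 m

Compute the density gradient over each adjacent pair:
  75–116 m: Δρ/Δz = 0.175/41 = 4.3 × 10⁻³ kg m⁻⁴
  116–158 m: Δρ/Δz = 0.693/42 = 0.016 kg m⁻⁴
  158–183 m: Δρ/Δz = 0.270/25 = 0.011 kg m⁻⁴
  183–243 m: Δρ/Δz = 0.642/60 = 0.011 kg m⁻⁴
  243–255 m: Δρ/Δz = 0.354/12 = 0.029 kg m⁻⁴
The largest gradient is in the 243–255 m interval — the pycnocline.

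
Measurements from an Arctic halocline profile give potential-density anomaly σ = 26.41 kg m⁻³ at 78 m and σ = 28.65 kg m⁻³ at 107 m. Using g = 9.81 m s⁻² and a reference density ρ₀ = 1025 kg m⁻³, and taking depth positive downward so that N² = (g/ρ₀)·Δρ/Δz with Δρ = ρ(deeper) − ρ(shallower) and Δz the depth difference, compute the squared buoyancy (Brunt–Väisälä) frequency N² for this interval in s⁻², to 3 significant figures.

Δρ = 1028.65 − 1026.41 = 2.24 kg m⁻³ over Δz = 107 − 78 = 29 m.
N² = (9.81/1025) × (2.24/29) = 7.3926 × 10⁻⁴ s⁻² ≈ 7.39 × 10⁻⁴ s⁻².

7.39 × 10⁻⁴ s⁻²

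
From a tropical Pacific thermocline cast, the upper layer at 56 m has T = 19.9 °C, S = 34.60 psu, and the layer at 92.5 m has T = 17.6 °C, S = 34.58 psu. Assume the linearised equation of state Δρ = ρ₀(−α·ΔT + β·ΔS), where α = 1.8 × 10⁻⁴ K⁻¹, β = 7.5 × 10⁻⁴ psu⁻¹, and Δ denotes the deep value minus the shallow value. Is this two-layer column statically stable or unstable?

ΔT = 17.6 − 19.9 = -2.3 K and ΔS = 34.58 − 34.60 = -0.02 psu (deep − shallow).
−αΔT = 4.14 × 10⁻⁴; βΔS = -1.50 × 10⁻⁵; sum Δρ/ρ₀ = 3.99 × 10⁻⁴.
Δρ/ρ₀ > 0, so Δρ > 0: deeper water is denser → statically stable.

stable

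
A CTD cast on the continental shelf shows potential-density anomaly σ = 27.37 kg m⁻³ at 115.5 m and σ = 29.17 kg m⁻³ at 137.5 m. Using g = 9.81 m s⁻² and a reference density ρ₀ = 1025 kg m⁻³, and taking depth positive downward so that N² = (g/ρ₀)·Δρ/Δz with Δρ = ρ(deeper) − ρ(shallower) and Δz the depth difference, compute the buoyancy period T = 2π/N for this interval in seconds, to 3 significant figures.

225 s

Δρ = 1029.17 − 1027.37 = 1.80 kg m⁻³ over Δz = 137.5 − 115.5 = 22 m.
N² = (9.81/1025) × (1.80/22) = 7.8306 × 10⁻⁴ s⁻².
N = √(7.8306 × 10⁻⁴) = 0.027983 rad s⁻¹, so T = 2π/N = 224.54 s ≈ 225 s.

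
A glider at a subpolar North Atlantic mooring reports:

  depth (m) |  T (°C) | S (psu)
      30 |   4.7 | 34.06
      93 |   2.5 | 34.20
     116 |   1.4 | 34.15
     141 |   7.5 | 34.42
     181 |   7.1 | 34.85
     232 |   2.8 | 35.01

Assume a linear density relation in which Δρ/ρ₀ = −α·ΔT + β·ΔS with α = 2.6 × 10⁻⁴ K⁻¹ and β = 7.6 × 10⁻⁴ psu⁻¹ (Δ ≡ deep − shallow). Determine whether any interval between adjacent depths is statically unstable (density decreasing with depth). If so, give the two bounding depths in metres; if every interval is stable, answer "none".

Evaluate Δρ/ρ₀ = −αΔT + βΔS across each adjacent pair:
  30–93 m: −αΔT+βΔS = −(2.6 × 10⁻⁴)(-2.2)+(7.6 × 10⁻⁴)(+0.14) = 6.8 × 10⁻⁴ → stable
  93–116 m: −αΔT+βΔS = −(2.6 × 10⁻⁴)(-1.1)+(7.6 × 10⁻⁴)(-0.05) = 2.5 × 10⁻⁴ → stable
  116–141 m: −αΔT+βΔS = −(2.6 × 10⁻⁴)(+6.1)+(7.6 × 10⁻⁴)(+0.27) = -1.4 × 10⁻³ → UNSTABLE
  141–181 m: −αΔT+βΔS = −(2.6 × 10⁻⁴)(-0.4)+(7.6 × 10⁻⁴)(+0.43) = 4.3 × 10⁻⁴ → stable
  181–232 m: −αΔT+βΔS = −(2.6 × 10⁻⁴)(-4.3)+(7.6 × 10⁻⁴)(+0.16) = 1.2 × 10⁻³ → stable
The 116–141 m interval has Δρ < 0: lighter water underlies denser water.

116–141 m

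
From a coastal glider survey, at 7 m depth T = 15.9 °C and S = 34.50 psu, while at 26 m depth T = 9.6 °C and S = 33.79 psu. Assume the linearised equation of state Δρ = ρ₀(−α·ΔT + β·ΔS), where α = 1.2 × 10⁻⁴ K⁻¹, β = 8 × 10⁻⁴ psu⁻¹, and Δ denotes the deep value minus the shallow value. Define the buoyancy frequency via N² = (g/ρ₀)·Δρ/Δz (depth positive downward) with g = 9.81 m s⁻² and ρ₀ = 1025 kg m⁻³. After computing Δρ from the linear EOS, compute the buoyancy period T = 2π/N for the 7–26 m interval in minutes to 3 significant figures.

ΔT = -6.3 K, ΔS = -0.71 psu (deep − shallow).
Δρ/ρ₀ = −αΔT + βΔS = 7.56 × 10⁻⁴ − 5.68 × 10⁻⁴ = 1.88 × 10⁻⁴, so Δρ ≈ 0.1927 kg m⁻³.
N² = (g/ρ₀)·Δρ/Δz = g·(Δρ/ρ₀)/Δz = 9.81 × 1.88 × 10⁻⁴ / 19 = 9.7067 × 10⁻⁵ s⁻².
N = √(9.7067 × 10⁻⁵) = 9.8523 × 10⁻³ rad s⁻¹ → T = 2π/N = 637.74 s = 10.629 min ≈ 10.6 min.

10.6 min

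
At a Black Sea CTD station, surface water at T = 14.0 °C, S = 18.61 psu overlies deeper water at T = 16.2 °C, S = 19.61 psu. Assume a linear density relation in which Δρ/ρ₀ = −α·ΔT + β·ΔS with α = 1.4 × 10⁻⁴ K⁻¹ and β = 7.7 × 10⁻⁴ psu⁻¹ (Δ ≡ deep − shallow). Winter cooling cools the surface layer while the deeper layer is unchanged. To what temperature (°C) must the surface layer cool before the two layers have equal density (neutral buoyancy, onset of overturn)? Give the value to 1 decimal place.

Neutral buoyancy requires Δρ = 0, i.e. −α(T_deep − T_surf′) + β(S_deep − S_surf) = 0.
T_surf′ = T_deep − (β/α)·ΔS = 16.2 − (7.7 × 10⁻⁴/1.4 × 10⁻⁴)·(+1.00) = 10.700 °C.
Cooling required: 14.0 − (10.700) = 3.300 °C.

10.7 °C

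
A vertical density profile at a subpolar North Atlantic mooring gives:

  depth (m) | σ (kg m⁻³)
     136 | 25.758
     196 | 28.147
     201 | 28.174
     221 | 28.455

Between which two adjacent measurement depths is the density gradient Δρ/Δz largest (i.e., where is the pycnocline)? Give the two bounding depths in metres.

Compute the density gradient over each adjacent pair:
  136–196 m: Δρ/Δz = 2.389/60 = 0.040 kg m⁻⁴
  196–201 m: Δρ/Δz = 0.027/5 = 5.4 × 10⁻³ kg m⁻⁴
  201–221 m: Δρ/Δz = 0.281/20 = 0.014 kg m⁻⁴
The largest gradient is in the 136–196 m interval — the pycnocline.

136–196 m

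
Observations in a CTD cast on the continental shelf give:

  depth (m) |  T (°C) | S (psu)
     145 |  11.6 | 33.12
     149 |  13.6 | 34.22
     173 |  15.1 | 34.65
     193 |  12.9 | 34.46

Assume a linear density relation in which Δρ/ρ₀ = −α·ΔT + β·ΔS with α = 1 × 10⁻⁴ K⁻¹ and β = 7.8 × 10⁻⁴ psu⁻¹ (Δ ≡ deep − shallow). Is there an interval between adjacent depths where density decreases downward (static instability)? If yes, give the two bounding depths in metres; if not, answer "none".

Evaluate Δρ/ρ₀ = −αΔT + βΔS across each adjacent pair:
  145–149 m: −αΔT+βΔS = −(1 × 10⁻⁴)(+2.0)+(7.8 × 10⁻⁴)(+1.10) = 6.6 × 10⁻⁴ → stable
  149–173 m: −αΔT+βΔS = −(1 × 10⁻⁴)(+1.5)+(7.8 × 10⁻⁴)(+0.43) = 1.9 × 10⁻⁴ → stable
  173–193 m: −αΔT+βΔS = −(1 × 10⁻⁴)(-2.2)+(7.8 × 10⁻⁴)(-0.19) = 7.2 × 10⁻⁵ → stable
Every interval has Δρ > 0: the column is stably stratified throughout.

none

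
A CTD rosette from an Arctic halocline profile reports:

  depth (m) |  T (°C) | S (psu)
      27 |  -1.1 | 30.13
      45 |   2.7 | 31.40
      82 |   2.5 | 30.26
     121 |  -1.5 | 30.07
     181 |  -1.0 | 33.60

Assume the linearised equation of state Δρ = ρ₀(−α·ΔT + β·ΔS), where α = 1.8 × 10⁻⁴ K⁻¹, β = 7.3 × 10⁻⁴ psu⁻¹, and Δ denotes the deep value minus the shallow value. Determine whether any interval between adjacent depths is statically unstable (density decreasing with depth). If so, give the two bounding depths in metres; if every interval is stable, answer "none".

Evaluate Δρ/ρ₀ = −αΔT + βΔS across each adjacent pair:
  27–45 m: −αΔT+βΔS = −(1.8 × 10⁻⁴)(+3.8)+(7.3 × 10⁻⁴)(+1.27) = 2.4 × 10⁻⁴ → stable
  45–82 m: −αΔT+βΔS = −(1.8 × 10⁻⁴)(-0.2)+(7.3 × 10⁻⁴)(-1.14) = -8.0 × 10⁻⁴ → UNSTABLE
  82–121 m: −αΔT+βΔS = −(1.8 × 10⁻⁴)(-4.0)+(7.3 × 10⁻⁴)(-0.19) = 5.8 × 10⁻⁴ → stable
  121–181 m: −αΔT+βΔS = −(1.8 × 10⁻⁴)(+0.5)+(7.3 × 10⁻⁴)(+3.53) = 2.5 × 10⁻³ → stable
The 45–82 m interval has Δρ < 0: lighter water underlies denser water.

45–82 m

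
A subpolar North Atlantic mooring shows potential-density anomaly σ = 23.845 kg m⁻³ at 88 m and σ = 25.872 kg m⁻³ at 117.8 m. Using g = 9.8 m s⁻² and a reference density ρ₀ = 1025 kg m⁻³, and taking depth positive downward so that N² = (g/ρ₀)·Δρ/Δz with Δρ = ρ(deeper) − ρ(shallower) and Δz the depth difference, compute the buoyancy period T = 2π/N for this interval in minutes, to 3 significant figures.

Δρ = 1025.872 − 1023.845 = 2.027 kg m⁻³ over Δz = 117.8 − 88 = 29.8 m.
N² = (9.8/1025) × (2.027/29.8) = 6.5034 × 10⁻⁴ s⁻².
N = √(6.5034 × 10⁻⁴) = 0.025502 rad s⁻¹, so T = 2π/N = 246.38 s = 4.1063 min ≈ 4.11 min.

4.11 min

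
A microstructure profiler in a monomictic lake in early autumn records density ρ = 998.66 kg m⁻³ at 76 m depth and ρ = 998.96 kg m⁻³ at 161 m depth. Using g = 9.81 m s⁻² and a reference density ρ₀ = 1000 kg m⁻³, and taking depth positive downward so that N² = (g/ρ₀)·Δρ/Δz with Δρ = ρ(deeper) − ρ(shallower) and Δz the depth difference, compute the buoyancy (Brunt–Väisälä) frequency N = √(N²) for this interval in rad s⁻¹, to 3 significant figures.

Δρ = 998.96 − 998.66 = 0.30 kg m⁻³ over Δz = 161 − 76 = 85 m.
N² = (9.81/1000) × (0.30/85) = 3.4624 × 10⁻⁵ s⁻².
N = √(3.4624 × 10⁻⁵) = 5.8842 × 10⁻³ rad s⁻¹ ≈ 5.88 × 10⁻³ rad s⁻¹.

5.88 × 10⁻³ rad s⁻¹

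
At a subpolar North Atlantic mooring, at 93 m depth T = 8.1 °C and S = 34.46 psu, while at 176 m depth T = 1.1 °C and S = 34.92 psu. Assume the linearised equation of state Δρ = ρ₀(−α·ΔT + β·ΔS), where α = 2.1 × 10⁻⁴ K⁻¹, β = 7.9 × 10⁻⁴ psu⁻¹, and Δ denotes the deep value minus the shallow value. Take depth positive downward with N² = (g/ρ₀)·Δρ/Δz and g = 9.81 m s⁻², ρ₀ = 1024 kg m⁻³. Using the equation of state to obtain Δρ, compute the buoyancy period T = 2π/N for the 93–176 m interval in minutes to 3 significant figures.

ΔT = -7.0 K, ΔS = +0.46 psu (deep − shallow).
Δρ/ρ₀ = −αΔT + βΔS = 1.47 × 10⁻³ + 3.634 × 10⁻⁴ = 1.8334 × 10⁻³, so Δρ ≈ 1.877 kg m⁻³.
N² = (g/ρ₀)·Δρ/Δz = g·(Δρ/ρ₀)/Δz = 9.81 × 1.8334 × 10⁻³ / 83 = 2.1669 × 10⁻⁴ s⁻².
N = √(2.1669 × 10⁻⁴) = 0.014720 rad s⁻¹ → T = 2π/N = 426.85 s = 7.1142 min ≈ 7.11 min.

7.11 min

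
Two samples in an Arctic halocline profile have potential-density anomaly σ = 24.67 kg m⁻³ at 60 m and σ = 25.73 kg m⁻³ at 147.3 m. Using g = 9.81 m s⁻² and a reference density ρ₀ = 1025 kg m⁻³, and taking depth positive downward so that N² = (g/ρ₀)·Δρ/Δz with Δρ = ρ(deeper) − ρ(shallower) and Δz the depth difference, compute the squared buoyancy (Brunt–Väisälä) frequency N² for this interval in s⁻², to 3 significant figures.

Δρ = 1025.73 − 1024.67 = 1.06 kg m⁻³ over Δz = 147.3 − 60 = 87.3 m.
N² = (9.81/1025) × (1.06/87.3) = 1.1621 × 10⁻⁴ s⁻² ≈ 1.16 × 10⁻⁴ s⁻².

1.16 × 10⁻⁴ s⁻²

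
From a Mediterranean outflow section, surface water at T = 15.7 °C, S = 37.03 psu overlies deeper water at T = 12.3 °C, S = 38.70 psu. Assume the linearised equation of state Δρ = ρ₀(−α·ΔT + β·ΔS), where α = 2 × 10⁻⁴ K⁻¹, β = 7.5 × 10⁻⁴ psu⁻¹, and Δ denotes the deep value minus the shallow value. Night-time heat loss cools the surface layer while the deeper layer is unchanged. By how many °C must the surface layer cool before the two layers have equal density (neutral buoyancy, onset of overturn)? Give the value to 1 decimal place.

9.7 °C

Neutral buoyancy requires Δρ = 0, i.e. −α(T_deep − T_surf′) + β(S_deep − S_surf) = 0.
T_surf′ = T_deep − (β/α)·ΔS = 12.3 − (7.5 × 10⁻⁴/2 × 10⁻⁴)·(+1.67) = 6.038 °C.
Cooling required: 15.7 − (6.038) = 9.662 °C.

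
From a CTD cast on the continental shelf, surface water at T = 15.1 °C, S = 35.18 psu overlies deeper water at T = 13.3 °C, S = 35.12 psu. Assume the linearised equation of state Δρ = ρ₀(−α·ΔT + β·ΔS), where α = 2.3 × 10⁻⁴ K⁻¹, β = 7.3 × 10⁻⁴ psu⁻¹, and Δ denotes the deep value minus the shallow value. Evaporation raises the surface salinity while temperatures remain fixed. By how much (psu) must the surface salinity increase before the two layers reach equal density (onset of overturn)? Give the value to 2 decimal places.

Neutral buoyancy requires −α(T_deep − T_surf) + β(S_deep − S_surf′) = 0.
S_surf′ = S_deep − (α/β)·ΔT = 35.12 − (2.3 × 10⁻⁴/7.3 × 10⁻⁴)·(-1.8) = 35.6871 psu.
Increase required: 35.6871 − 35.18 = 0.5071 psu.

0.51 psu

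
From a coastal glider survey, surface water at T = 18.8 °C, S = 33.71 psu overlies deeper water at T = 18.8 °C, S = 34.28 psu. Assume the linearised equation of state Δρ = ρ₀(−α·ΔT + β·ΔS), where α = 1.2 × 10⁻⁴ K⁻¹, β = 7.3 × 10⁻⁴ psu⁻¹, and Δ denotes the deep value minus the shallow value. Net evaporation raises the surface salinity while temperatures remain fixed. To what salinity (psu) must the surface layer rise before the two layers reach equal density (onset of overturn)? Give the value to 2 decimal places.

34.28 psu

Neutral buoyancy requires −α(T_deep − T_surf) + β(S_deep − S_surf′) = 0.
S_surf′ = S_deep − (α/β)·ΔT = 34.28 − (1.2 × 10⁻⁴/7.3 × 10⁻⁴)·(+0.0) = 34.2800 psu.
Increase required: 34.2800 − 33.71 = 0.5700 psu.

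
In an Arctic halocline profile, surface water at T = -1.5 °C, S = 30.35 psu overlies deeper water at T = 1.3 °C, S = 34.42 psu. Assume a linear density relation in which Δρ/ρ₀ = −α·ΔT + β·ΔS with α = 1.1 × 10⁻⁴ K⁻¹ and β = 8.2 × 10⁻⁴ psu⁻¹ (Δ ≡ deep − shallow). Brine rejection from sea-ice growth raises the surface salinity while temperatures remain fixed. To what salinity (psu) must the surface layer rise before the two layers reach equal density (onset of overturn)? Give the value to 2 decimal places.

Neutral buoyancy requires −α(T_deep − T_surf) + β(S_deep − S_surf′) = 0.
S_surf′ = S_deep − (α/β)·ΔT = 34.42 − (1.1 × 10⁻⁴/8.2 × 10⁻⁴)·(+2.8) = 34.0444 psu.
Increase required: 34.0444 − 30.35 = 3.6944 psu.

34.04 psu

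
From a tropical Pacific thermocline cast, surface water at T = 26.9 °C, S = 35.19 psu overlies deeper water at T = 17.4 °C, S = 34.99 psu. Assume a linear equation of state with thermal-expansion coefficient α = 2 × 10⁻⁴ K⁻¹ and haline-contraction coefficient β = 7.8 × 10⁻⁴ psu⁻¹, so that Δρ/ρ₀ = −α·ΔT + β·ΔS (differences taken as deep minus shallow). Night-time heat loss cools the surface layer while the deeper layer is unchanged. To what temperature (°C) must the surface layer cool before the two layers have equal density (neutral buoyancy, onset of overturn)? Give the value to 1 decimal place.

18.2 °C

Neutral buoyancy requires Δρ = 0, i.e. −α(T_deep − T_surf′) + β(S_deep − S_surf) = 0.
T_surf′ = T_deep − (β/α)·ΔS = 17.4 − (7.8 × 10⁻⁴/2 × 10⁻⁴)·(-0.20) = 18.180 °C.
Cooling required: 26.9 − (18.180) = 8.720 °C.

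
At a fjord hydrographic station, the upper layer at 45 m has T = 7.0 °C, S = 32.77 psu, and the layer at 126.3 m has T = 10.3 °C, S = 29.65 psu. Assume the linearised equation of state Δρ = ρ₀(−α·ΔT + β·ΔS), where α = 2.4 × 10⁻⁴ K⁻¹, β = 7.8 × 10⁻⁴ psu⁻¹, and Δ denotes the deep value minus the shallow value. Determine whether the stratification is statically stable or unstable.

ΔT = 10.3 − 7.0 = +3.3 K and ΔS = 29.65 − 32.77 = -3.12 psu (deep − shallow).
−αΔT = -7.92 × 10⁻⁴; βΔS = -2.4336 × 10⁻³; sum Δρ/ρ₀ = -3.2256 × 10⁻³.
Δρ/ρ₀ < 0, so Δρ < 0: deeper water is lighter → statically unstable; the column would overturn.

unstable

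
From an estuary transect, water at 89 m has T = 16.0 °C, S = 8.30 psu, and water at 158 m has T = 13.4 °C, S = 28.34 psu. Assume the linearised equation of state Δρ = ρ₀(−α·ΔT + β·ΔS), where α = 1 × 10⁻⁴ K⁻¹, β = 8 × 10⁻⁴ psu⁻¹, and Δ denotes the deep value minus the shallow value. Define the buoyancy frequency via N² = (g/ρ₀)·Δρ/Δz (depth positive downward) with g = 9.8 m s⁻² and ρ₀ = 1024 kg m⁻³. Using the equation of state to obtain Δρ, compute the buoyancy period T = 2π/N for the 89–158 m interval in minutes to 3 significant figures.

2.18 min

ΔT = -2.6 K, ΔS = +20.04 psu (deep − shallow).
Δρ/ρ₀ = −αΔT + βΔS = 2.60 × 10⁻⁴ + 0.016032 = 0.016292, so Δρ ≈ 16.68 kg m⁻³.
N² = (g/ρ₀)·Δρ/Δz = g·(Δρ/ρ₀)/Δz = 9.8 × 0.016292 / 69 = 2.3139 × 10⁻³ s⁻².
N = √(2.3139 × 10⁻³) = 0.048103 rad s⁻¹ → T = 2π/N = 130.62 s = 2.1770 min ≈ 2.18 min.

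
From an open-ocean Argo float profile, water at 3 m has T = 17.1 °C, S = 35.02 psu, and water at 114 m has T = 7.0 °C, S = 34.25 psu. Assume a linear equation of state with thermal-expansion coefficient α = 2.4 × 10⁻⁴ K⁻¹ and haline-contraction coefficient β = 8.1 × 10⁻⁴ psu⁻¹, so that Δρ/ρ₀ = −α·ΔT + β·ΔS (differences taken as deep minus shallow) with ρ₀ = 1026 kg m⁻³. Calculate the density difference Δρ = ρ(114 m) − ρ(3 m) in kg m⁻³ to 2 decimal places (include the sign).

ΔT = -10.1 K, ΔS = -0.77 psu (deep − shallow).
Δρ/ρ₀ = −(2.4 × 10⁻⁴)(-10.1) + (8.1 × 10⁻⁴)(-0.77) = 1.8003 × 10⁻³.
Δρ = 1026 × (1.8003 × 10⁻³) = +1.85 kg m⁻³.
Positive Δρ: denser below, stable.

+1.85 kg m⁻³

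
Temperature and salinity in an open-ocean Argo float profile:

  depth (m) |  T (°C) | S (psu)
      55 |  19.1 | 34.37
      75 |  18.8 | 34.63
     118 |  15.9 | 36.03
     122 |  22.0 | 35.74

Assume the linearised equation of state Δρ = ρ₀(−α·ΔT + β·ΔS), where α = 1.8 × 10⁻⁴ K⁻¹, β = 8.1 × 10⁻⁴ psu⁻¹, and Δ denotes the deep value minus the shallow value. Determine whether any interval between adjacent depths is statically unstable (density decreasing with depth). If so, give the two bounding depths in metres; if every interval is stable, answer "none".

Evaluate Δρ/ρ₀ = −αΔT + βΔS across each adjacent pair:
  55–75 m: −αΔT+βΔS = −(1.8 × 10⁻⁴)(-0.3)+(8.1 × 10⁻⁴)(+0.26) = 2.6 × 10⁻⁴ → stable
  75–118 m: −αΔT+βΔS = −(1.8 × 10⁻⁴)(-2.9)+(8.1 × 10⁻⁴)(+1.40) = 1.7 × 10⁻³ → stable
  118–122 m: −αΔT+βΔS = −(1.8 × 10⁻⁴)(+6.1)+(8.1 × 10⁻⁴)(-0.29) = -1.3 × 10⁻³ → UNSTABLE
The 118–122 m interval has Δρ < 0: lighter water underlies denser water.

118–122 m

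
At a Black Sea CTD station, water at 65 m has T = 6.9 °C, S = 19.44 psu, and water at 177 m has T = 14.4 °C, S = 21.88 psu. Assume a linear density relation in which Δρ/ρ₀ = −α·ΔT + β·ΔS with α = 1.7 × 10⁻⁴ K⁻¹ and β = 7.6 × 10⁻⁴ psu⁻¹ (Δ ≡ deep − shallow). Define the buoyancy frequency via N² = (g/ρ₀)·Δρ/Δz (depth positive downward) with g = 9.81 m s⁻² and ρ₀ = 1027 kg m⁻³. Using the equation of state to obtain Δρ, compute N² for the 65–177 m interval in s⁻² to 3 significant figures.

ΔT = +7.5 K, ΔS = +2.44 psu (deep − shallow).
Δρ/ρ₀ = −αΔT + βΔS = -1.275 × 10⁻³ + 1.8544 × 10⁻³ = 5.794 × 10⁻⁴, so Δρ ≈ 0.5950 kg m⁻³.
N² = (g/ρ₀)·Δρ/Δz = g·(Δρ/ρ₀)/Δz = 9.81 × 5.794 × 10⁻⁴ / 112 = 5.0749 × 10⁻⁵ s⁻² ≈ 5.07 × 10⁻⁵ s⁻².

5.07 × 10⁻⁵ s⁻²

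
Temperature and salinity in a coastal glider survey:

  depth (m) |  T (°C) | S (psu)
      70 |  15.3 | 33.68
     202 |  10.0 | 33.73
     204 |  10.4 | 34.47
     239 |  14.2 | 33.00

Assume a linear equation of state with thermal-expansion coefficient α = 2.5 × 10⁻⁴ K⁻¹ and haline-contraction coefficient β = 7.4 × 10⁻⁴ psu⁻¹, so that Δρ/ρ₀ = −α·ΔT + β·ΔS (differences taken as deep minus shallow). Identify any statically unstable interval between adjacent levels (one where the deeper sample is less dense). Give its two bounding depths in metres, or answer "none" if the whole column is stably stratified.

204–239 m

Evaluate Δρ/ρ₀ = −αΔT + βΔS across each adjacent pair:
  70–202 m: −αΔT+βΔS = −(2.5 × 10⁻⁴)(-5.3)+(7.4 × 10⁻⁴)(+0.05) = 1.4 × 10⁻³ → stable
  202–204 m: −αΔT+βΔS = −(2.5 × 10⁻⁴)(+0.4)+(7.4 × 10⁻⁴)(+0.74) = 4.5 × 10⁻⁴ → stable
  204–239 m: −αΔT+βΔS = −(2.5 × 10⁻⁴)(+3.8)+(7.4 × 10⁻⁴)(-1.47) = -2.0 × 10⁻³ → UNSTABLE
The 204–239 m interval has Δρ < 0: lighter water underlies denser water.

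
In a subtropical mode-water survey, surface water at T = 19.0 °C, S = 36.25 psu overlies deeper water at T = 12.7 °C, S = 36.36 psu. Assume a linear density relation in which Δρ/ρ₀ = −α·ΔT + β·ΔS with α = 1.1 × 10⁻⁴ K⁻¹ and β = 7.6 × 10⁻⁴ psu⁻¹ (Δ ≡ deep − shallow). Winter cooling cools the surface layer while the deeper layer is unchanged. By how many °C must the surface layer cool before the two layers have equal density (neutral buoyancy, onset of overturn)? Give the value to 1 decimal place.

Neutral buoyancy requires Δρ = 0, i.e. −α(T_deep − T_surf′) + β(S_deep − S_surf) = 0.
T_surf′ = T_deep − (β/α)·ΔS = 12.7 − (7.6 × 10⁻⁴/1.1 × 10⁻⁴)·(+0.11) = 11.940 °C.
Cooling required: 19.0 − (11.940) = 7.060 °C.

7.1 °C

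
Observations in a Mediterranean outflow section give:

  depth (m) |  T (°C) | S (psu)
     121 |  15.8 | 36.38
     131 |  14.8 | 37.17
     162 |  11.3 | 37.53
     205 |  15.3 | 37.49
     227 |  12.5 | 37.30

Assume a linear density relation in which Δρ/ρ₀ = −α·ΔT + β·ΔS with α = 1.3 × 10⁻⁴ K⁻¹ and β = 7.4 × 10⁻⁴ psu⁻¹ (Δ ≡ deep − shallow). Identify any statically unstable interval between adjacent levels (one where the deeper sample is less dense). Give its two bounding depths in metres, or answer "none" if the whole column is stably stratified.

Evaluate Δρ/ρ₀ = −αΔT + βΔS across each adjacent pair:
  121–131 m: −αΔT+βΔS = −(1.3 × 10⁻⁴)(-1.0)+(7.4 × 10⁻⁴)(+0.79) = 7.1 × 10⁻⁴ → stable
  131–162 m: −αΔT+βΔS = −(1.3 × 10⁻⁴)(-3.5)+(7.4 × 10⁻⁴)(+0.36) = 7.2 × 10⁻⁴ → stable
  162–205 m: −αΔT+βΔS = −(1.3 × 10⁻⁴)(+4.0)+(7.4 × 10⁻⁴)(-0.04) = -5.5 × 10⁻⁴ → UNSTABLE
  205–227 m: −αΔT+βΔS = −(1.3 × 10⁻⁴)(-2.8)+(7.4 × 10⁻⁴)(-0.19) = 2.2 × 10⁻⁴ → stable
The 162–205 m interval has Δρ < 0: lighter water underlies denser water.

162–205 m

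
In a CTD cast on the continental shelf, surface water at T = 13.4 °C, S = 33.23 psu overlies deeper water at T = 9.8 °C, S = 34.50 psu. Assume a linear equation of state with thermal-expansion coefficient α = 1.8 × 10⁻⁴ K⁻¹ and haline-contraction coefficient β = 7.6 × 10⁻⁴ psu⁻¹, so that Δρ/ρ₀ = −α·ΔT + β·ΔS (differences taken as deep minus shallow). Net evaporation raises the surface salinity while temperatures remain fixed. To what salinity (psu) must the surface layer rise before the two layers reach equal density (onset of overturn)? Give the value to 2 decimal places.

35.35 psu

Neutral buoyancy requires −α(T_deep − T_surf) + β(S_deep − S_surf′) = 0.
S_surf′ = S_deep − (α/β)·ΔT = 34.50 − (1.8 × 10⁻⁴/7.6 × 10⁻⁴)·(-3.6) = 35.3526 psu.
Increase required: 35.3526 − 33.23 = 2.1226 psu.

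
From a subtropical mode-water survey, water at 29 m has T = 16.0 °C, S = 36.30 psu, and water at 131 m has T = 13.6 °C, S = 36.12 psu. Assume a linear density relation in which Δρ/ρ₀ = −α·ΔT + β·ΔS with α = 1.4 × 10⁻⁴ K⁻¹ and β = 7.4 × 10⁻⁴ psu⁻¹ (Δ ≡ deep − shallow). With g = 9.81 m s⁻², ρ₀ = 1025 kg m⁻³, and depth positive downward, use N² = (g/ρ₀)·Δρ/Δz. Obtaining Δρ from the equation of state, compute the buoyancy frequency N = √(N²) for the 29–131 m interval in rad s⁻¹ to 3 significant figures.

4.42 × 10⁻³ rad s⁻¹

ΔT = -2.4 K, ΔS = -0.18 psu (deep − shallow).
Δρ/ρ₀ = −αΔT + βΔS = 3.36 × 10⁻⁴ − 1.332 × 10⁻⁴ = 2.028 × 10⁻⁴, so Δρ ≈ 0.2079 kg m⁻³.
N² = (g/ρ₀)·Δρ/Δz = g·(Δρ/ρ₀)/Δz = 9.81 × 2.028 × 10⁻⁴ / 102 = 1.9505 × 10⁻⁵ s⁻².
N = √(1.9505 × 10⁻⁵) = 4.4164 × 10⁻³ rad s⁻¹ ≈ 4.42 × 10⁻³ rad s⁻¹.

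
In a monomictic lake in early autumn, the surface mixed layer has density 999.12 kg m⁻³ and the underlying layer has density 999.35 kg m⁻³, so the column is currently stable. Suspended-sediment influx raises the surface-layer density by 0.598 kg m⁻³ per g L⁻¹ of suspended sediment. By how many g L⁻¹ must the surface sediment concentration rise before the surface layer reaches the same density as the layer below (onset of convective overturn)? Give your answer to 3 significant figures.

0.385 g L⁻¹

Density deficit of the surface layer: 999.35 − 999.12 = 0.23 kg m⁻³.
Required change = 0.23 / 0.598 = 0.385 g L⁻¹.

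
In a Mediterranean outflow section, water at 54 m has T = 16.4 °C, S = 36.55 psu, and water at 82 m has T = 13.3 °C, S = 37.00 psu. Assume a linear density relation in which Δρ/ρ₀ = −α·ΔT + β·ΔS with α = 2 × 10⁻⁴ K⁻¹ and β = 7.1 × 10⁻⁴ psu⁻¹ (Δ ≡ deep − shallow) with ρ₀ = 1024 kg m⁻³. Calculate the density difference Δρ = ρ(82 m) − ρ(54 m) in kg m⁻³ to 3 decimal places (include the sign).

ΔT = -3.1 K, ΔS = +0.45 psu (deep − shallow).
Δρ/ρ₀ = −(2 × 10⁻⁴)(-3.1) + (7.1 × 10⁻⁴)(+0.45) = 9.395 × 10⁻⁴.
Δρ = 1024 × (9.395 × 10⁻⁴) = +0.962 kg m⁻³.
Positive Δρ: denser below, stable.

+0.962 kg m⁻³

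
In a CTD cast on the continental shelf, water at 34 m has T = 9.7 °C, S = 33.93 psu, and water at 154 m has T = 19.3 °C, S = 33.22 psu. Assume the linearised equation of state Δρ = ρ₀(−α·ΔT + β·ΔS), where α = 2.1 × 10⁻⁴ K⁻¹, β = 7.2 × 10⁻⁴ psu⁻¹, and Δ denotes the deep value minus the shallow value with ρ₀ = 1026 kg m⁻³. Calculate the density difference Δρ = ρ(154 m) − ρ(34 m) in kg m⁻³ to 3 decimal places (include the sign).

ΔT = +9.6 K, ΔS = -0.71 psu (deep − shallow).
Δρ/ρ₀ = −(2.1 × 10⁻⁴)(+9.6) + (7.2 × 10⁻⁴)(-0.71) = -2.5272 × 10⁻³.
Δρ = 1026 × (-2.5272 × 10⁻³) = -2.593 kg m⁻³.
Negative Δρ: lighter below, statically unstable.

-2.593 kg m⁻³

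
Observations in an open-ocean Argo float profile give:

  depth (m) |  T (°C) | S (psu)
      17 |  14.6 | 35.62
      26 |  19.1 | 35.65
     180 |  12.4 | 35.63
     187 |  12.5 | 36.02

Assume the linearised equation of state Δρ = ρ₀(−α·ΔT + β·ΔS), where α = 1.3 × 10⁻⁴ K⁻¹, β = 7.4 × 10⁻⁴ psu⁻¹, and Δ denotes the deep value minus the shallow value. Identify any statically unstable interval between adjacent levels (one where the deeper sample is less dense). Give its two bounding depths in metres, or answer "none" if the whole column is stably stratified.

Evaluate Δρ/ρ₀ = −αΔT + βΔS across each adjacent pair:
  17–26 m: −αΔT+βΔS = −(1.3 × 10⁻⁴)(+4.5)+(7.4 × 10⁻⁴)(+0.03) = -5.6 × 10⁻⁴ → UNSTABLE
  26–180 m: −αΔT+βΔS = −(1.3 × 10⁻⁴)(-6.7)+(7.4 × 10⁻⁴)(-0.02) = 8.6 × 10⁻⁴ → stable
  180–187 m: −αΔT+βΔS = −(1.3 × 10⁻⁴)(+0.1)+(7.4 × 10⁻⁴)(+0.39) = 2.8 × 10⁻⁴ → stable
The 17–26 m interval has Δρ < 0: lighter water underlies denser water.

17–26 m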